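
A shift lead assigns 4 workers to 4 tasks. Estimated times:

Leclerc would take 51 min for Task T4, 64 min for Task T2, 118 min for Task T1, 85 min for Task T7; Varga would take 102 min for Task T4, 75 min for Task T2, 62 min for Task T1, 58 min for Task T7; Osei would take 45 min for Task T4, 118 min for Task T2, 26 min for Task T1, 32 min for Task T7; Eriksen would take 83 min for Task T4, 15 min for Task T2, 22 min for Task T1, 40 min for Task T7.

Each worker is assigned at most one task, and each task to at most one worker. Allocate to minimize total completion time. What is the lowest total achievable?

Treat this as an assignment problem: match each worker to one task.
Optimal: Leclerc→Task T4 (51 min), Varga→Task T7 (58 min), Osei→Task T1 (26 min), Eriksen→Task T2 (15 min) — total 51+58+26+15 = 150 min.
Next-best assignment: Leclerc→Task T4, Varga→Task T1, Osei→Task T7, Eriksen→Task T2 = 160 min.

Minimum total: 150 min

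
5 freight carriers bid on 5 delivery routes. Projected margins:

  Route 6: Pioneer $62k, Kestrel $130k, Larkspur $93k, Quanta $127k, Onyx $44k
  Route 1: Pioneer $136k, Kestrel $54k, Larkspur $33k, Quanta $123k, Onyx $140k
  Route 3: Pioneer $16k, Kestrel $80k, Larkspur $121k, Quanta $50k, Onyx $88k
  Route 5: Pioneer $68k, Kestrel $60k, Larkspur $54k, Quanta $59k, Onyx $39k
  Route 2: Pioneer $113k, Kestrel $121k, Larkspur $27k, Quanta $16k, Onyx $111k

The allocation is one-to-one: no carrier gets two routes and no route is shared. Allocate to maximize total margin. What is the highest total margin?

Maximum total: $577k

Optimal: Pioneer→Route 5 ($68k), Kestrel→Route 2 ($121k), Larkspur→Route 3 ($121k), Quanta→Route 6 ($127k), Onyx→Route 1 ($140k) — total 68+121+121+127+140 = $577k.
Row-greedy (each carrier in turn takes its best remaining route) gives $557k, worse by 20.
Swapping Quanta↔Onyx (Quanta→Route 1 $123k, Onyx→Route 6 $44k) loses 100.
No other one-to-one assignment exceeds $577k.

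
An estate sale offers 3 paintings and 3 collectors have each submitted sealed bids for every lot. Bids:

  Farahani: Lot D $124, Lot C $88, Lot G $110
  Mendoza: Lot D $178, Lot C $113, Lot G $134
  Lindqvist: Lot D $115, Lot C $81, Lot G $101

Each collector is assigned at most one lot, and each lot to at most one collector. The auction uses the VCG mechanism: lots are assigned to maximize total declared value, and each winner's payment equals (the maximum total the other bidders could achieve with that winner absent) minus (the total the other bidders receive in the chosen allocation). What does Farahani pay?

Farahani pays $20.

Efficient allocation: Farahani→Lot G ($110), Mendoza→Lot D ($178), Lindqvist→Lot C ($81); total welfare W = $369.
Farahani receives Lot G at value $110, so the others get W − 110 = $259.
Without Farahani: best allocation of the remaining 2 bidders over all 3 lots is Mendoza→Lot D ($178), Lindqvist→Lot G ($101), total $279.
VCG payment = (others' best without Farahani) − (others' welfare with Farahani) = 279 − 259 = $20.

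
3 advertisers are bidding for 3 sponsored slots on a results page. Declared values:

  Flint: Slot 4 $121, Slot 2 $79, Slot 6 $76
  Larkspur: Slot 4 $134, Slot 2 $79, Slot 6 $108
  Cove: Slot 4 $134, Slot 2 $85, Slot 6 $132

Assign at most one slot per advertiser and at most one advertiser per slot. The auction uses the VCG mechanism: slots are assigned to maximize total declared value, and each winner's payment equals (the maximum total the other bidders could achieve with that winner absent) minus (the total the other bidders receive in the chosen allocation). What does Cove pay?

Cove pays $16.

Efficient allocation: Flint→Slot 2 ($79), Larkspur→Slot 4 ($134), Cove→Slot 6 ($132); total welfare W = $345.
Cove receives Slot 6 at value $132, so the others get W − 132 = $213.
Without Cove: best allocation of the remaining 2 bidders over all 3 slots is Flint→Slot 4 ($121), Larkspur→Slot 6 ($108), total $229.
VCG payment = (others' best without Cove) − (others' welfare with Cove) = 229 − 213 = $16.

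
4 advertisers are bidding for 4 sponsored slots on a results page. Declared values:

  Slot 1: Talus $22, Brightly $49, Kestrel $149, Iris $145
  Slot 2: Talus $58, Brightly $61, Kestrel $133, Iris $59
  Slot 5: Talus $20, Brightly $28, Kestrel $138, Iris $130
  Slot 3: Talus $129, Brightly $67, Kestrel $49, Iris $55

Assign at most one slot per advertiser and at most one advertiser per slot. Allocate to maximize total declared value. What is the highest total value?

Treat this as an assignment problem: match each advertiser to one slot.
Optimal: Talus→Slot 3 ($129), Brightly→Slot 2 ($61), Kestrel→Slot 5 ($138), Iris→Slot 1 ($145) — total 129+61+138+145 = $473.
Every other assignment is strictly worse.

Maximum total: $473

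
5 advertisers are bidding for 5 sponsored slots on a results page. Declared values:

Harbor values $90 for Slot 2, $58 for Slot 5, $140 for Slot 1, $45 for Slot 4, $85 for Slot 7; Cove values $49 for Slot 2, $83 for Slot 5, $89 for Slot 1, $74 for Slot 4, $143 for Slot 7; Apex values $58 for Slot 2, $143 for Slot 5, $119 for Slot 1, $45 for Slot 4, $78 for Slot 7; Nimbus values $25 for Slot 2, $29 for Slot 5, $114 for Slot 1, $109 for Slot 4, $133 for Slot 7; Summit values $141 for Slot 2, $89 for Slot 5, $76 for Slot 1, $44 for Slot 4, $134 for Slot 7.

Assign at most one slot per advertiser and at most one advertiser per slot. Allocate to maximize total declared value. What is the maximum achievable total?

Maximum total: $676

Optimal: Harbor→Slot 1 ($140), Cove→Slot 7 ($143), Apex→Slot 5 ($143), Nimbus→Slot 4 ($109), Summit→Slot 2 ($141) — total 140+143+143+109+141 = $676.
Next-best assignment: Harbor→Slot 1, Cove→Slot 4, Apex→Slot 5, Nimbus→Slot 7, Summit→Slot 2 = $631.
Swapping Apex↔Nimbus (Apex→Slot 4 $45, Nimbus→Slot 5 $29) loses 178.
No other one-to-one assignment exceeds $676.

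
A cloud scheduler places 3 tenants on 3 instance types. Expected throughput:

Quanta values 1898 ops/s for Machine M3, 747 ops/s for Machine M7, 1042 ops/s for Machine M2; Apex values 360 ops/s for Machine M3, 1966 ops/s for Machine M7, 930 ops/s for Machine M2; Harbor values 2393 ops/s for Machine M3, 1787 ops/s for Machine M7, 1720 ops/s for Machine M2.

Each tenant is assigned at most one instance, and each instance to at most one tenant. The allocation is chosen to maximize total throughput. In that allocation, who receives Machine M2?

Harbor receives Machine M2.

Optimal: Quanta→Machine M3 (1898 ops/s), Apex→Machine M7 (1966 ops/s), Harbor→Machine M2 (1720 ops/s) — total 1898+1966+1720 = 5584 ops/s.
Column-greedy (each instance in turn goes to its best remaining tenant) gives 5401 ops/s, worse by 183.
Harbor's own top instance is Machine M3 (2393 ops/s), but forcing Harbor→Machine M3 and reassigning the rest optimally gives only 5401 ops/s — worse by 183.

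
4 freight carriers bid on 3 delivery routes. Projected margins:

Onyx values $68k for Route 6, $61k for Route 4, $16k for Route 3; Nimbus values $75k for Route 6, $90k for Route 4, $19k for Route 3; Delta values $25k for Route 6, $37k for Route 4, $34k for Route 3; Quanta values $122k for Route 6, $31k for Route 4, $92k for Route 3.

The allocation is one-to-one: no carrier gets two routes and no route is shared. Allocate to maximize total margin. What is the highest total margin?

Max total: $250k

Optimal: Onyx→Route 6 ($68k), Nimbus→Route 4 ($90k), Quanta→Route 3 ($92k) — total 68+90+92 = $250k.
Row-greedy (each carrier in turn takes its best remaining route) gives $192k, worse by 58.
Swapping Quanta↔Nimbus (Quanta→Route 4 $31k, Nimbus→Route 3 $19k) loses 132.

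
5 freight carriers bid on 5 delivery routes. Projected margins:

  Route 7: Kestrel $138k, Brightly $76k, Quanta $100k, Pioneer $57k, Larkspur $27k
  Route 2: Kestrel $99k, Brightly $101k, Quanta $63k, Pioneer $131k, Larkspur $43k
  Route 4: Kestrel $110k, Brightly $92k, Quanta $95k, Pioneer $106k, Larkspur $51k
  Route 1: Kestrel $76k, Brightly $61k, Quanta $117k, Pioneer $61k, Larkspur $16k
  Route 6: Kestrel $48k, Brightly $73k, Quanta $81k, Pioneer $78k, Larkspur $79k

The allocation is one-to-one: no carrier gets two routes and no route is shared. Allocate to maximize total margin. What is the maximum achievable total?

Maximum total: $557k

Optimal: Kestrel→Route 7 ($138k), Brightly→Route 4 ($92k), Quanta→Route 1 ($117k), Pioneer→Route 2 ($131k), Larkspur→Route 6 ($79k) — total 138+92+117+131+79 = $557k.
Next-best assignment: Kestrel→Route 7, Brightly→Route 2, Quanta→Route 1, Pioneer→Route 4, Larkspur→Route 6 = $541k.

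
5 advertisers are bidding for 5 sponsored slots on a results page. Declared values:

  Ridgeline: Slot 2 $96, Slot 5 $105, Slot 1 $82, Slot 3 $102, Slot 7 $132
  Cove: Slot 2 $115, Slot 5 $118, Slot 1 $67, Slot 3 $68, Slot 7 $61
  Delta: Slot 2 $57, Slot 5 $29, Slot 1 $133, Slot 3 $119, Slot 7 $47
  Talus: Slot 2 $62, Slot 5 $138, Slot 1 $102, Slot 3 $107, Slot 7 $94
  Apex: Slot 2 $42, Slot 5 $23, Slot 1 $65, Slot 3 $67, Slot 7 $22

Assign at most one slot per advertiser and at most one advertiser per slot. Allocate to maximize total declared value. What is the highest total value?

Maximum total: $585

Optimal: Ridgeline→Slot 7 ($132), Cove→Slot 2 ($115), Delta→Slot 1 ($133), Talus→Slot 5 ($138), Apex→Slot 3 ($67) — total 132+115+133+138+67 = $585.
Next-best assignment: Ridgeline→Slot 7, Cove→Slot 2, Delta→Slot 3, Talus→Slot 5, Apex→Slot 1 = $569.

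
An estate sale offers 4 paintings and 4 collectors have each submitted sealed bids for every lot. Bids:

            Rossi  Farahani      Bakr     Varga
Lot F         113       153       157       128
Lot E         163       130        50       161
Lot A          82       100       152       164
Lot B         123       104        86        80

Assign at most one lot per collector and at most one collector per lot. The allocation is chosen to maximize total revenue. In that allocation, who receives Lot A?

Bakr receives Lot A.

This is a one-to-one assignment (maximum-weight bipartite matching).
Optimal: Rossi→Lot B ($123), Farahani→Lot F ($153), Bakr→Lot A ($152), Varga→Lot E ($161) — total 123+153+152+161 = $589.
Bakr's own top lot is Lot F ($157), but forcing Bakr→Lot F and reassigning the rest optimally gives only $588 — worse by 1.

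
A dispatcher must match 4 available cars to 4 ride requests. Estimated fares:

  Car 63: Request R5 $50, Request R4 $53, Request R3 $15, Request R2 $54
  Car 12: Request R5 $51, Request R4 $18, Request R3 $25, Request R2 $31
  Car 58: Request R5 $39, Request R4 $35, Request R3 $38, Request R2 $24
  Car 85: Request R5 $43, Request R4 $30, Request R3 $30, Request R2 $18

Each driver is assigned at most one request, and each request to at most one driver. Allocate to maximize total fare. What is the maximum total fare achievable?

Optimal: Car 63→Request R2 ($54), Car 12→Request R5 ($51), Car 58→Request R3 ($38), Car 85→Request R4 ($30) — total 54+51+38+30 = $173.
Column-greedy (each request in turn goes to its best remaining driver) gives $160, worse by 13.
Next-best assignment: Car 63→Request R2, Car 12→Request R5, Car 58→Request R4, Car 85→Request R3 = $170.
Every other assignment is strictly worse.

Max total: $173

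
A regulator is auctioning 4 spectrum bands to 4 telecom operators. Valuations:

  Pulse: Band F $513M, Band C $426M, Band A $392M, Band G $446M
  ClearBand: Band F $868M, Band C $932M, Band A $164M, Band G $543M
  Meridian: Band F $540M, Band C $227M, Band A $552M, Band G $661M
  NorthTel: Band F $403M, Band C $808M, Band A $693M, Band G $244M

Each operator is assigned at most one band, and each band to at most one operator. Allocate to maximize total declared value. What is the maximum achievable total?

Max total: $2799M

Optimal: Pulse→Band F ($513M), ClearBand→Band C ($932M), Meridian→Band G ($661M), NorthTel→Band A ($693M) — total 513+932+661+693 = $2799M.
Column-greedy (each band in turn goes to its best remaining operator) gives $2674M, worse by 125.
Next-best assignment: Pulse→Band A, ClearBand→Band F, Meridian→Band G, NorthTel→Band C = $2729M.
Swapping Pulse↔NorthTel (Pulse→Band A $392M, NorthTel→Band F $403M) loses 411.
Every other assignment is strictly worse.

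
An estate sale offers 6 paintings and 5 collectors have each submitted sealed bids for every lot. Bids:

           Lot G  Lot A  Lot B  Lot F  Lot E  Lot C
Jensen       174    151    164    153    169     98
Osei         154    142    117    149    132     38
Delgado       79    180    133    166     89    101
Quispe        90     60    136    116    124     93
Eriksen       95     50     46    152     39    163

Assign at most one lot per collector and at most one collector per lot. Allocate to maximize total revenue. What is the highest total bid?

Max total: $802

Optimal: Jensen→Lot G ($174), Osei→Lot F ($149), Delgado→Lot A ($180), Quispe→Lot B ($136), Eriksen→Lot C ($163) — total 174+149+180+136+163 = $802.
Column-greedy (each lot in turn goes to its best remaining collector) gives $774, worse by 28.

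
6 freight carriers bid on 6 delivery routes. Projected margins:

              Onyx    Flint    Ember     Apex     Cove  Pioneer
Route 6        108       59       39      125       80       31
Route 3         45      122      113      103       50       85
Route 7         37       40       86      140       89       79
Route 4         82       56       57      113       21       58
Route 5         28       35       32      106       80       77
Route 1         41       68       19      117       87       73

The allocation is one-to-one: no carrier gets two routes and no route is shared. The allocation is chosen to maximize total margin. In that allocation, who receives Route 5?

Pioneer receives Route 5.

This is a one-to-one assignment (maximum-weight bipartite matching).
Optimal: Onyx→Route 6 ($108k), Flint→Route 3 ($122k), Ember→Route 7 ($86k), Apex→Route 4 ($113k), Cove→Route 1 ($87k), Pioneer→Route 5 ($77k) — total 108+122+86+113+87+77 = $593k.
Row-greedy (each carrier in turn takes its best remaining route) gives $571k, worse by 22.
Swapping Apex↔Onyx (Apex→Route 6 $125k, Onyx→Route 4 $82k) loses 14.
Pioneer's own top route is Route 3 ($85k), but forcing Pioneer→Route 3 and reassigning the rest optimally gives only $540k — worse by 53.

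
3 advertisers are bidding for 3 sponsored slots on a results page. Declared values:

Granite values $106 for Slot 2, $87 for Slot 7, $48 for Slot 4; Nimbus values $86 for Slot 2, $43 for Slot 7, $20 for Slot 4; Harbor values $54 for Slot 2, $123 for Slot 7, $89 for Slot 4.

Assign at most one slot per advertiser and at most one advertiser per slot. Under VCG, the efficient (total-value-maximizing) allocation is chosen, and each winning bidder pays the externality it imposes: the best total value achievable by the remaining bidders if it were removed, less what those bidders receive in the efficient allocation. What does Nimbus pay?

Efficient allocation: Granite→Slot 7 ($87), Nimbus→Slot 2 ($86), Harbor→Slot 4 ($89); total welfare W = $262.
Nimbus receives Slot 2 at value $86, so the others get W − 86 = $176.
Without Nimbus: best allocation of the remaining 2 bidders over all 3 slots is Granite→Slot 2 ($106), Harbor→Slot 7 ($123), total $229.
VCG payment = (others' best without Nimbus) − (others' welfare with Nimbus) = 229 − 176 = $53.

Nimbus pays $53.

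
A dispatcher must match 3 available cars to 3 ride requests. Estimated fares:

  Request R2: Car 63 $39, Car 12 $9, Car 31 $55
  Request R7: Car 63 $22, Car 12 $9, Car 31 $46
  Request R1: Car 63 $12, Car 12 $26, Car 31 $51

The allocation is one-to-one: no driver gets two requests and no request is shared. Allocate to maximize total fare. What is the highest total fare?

Maximum total: $111

Treat this as an assignment problem: match each driver to one request.
Optimal: Car 63→Request R2 ($39), Car 12→Request R1 ($26), Car 31→Request R7 ($46) — total 39+26+46 = $111.
Max-entry greedy (repeatedly take the single best remaining cell) gives $103, worse by 8.
Swapping Car 12↔Car 63 (Car 12→Request R2 $9, Car 63→Request R1 $12) loses 44.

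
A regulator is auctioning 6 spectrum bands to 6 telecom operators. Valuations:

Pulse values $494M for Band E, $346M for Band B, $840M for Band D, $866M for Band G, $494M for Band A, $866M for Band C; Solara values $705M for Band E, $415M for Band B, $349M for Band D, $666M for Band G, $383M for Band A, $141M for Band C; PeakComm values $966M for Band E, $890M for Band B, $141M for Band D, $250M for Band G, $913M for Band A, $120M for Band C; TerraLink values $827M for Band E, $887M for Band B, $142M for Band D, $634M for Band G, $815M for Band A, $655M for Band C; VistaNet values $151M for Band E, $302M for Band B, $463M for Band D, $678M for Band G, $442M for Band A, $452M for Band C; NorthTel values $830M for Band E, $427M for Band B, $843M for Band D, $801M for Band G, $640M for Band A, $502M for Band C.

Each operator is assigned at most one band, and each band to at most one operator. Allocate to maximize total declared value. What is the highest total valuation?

Maximum total: $4892M

Treat this as an assignment problem: match each operator to one band.
Optimal: Pulse→Band C ($866M), Solara→Band E ($705M), PeakComm→Band A ($913M), TerraLink→Band B ($887M), VistaNet→Band G ($678M), NorthTel→Band D ($843M) — total 866+705+913+887+678+843 = $4892M.
Column-greedy (each band in turn goes to its best remaining operator) gives $4145M, worse by 747.
Next-best assignment: Pulse→Band C, Solara→Band E, PeakComm→Band B, TerraLink→Band A, VistaNet→Band G, NorthTel→Band D = $4797M.
Swapping NorthTel↔Solara (NorthTel→Band E $830M, Solara→Band D $349M) loses 369.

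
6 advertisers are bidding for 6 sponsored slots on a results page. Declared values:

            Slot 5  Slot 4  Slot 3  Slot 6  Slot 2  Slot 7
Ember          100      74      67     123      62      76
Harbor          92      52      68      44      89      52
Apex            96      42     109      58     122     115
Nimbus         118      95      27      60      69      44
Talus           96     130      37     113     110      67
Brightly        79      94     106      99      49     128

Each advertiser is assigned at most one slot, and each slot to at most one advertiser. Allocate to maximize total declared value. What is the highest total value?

Maximum total: $697

Optimal: Ember→Slot 6 ($123), Harbor→Slot 2 ($89), Apex→Slot 3 ($109), Nimbus→Slot 5 ($118), Talus→Slot 4 ($130), Brightly→Slot 7 ($128) — total 123+89+109+118+130+128 = $697.
Max-entry greedy (repeatedly take the single best remaining cell) gives $689, worse by 8.
Next-best assignment: Ember→Slot 6, Harbor→Slot 3, Apex→Slot 2, Nimbus→Slot 5, Talus→Slot 4, Brightly→Slot 7 = $689.
Swapping Harbor↔Brightly (Harbor→Slot 7 $52, Brightly→Slot 2 $49) loses 116.
No other one-to-one assignment exceeds $697.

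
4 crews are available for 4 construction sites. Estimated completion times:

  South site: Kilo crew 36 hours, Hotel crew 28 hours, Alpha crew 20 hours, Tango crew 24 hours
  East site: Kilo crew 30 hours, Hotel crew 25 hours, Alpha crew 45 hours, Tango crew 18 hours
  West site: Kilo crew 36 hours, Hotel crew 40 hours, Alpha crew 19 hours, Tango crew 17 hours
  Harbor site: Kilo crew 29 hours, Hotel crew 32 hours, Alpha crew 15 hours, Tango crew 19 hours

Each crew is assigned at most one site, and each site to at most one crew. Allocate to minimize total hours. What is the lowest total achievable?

Minimum total: 90 hours

This is a one-to-one assignment (minimum-cost bipartite matching).
Optimal: Kilo crew→East site (30 hours), Hotel crew→South site (28 hours), Alpha crew→Harbor site (15 hours), Tango crew→West site (17 hours) — total 30+28+15+17 = 90 hours.
Row-greedy (each crew in turn takes its cheapest remaining site) gives 97 hours, worse by 7.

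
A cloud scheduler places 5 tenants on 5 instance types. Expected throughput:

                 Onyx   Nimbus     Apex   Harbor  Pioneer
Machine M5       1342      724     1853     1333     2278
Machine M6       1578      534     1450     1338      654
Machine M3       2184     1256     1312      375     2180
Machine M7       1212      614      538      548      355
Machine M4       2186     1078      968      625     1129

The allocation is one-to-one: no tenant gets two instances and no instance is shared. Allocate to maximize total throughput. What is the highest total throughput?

Optimal: Onyx→Machine M4 (2186 ops/s), Nimbus→Machine M7 (614 ops/s), Apex→Machine M5 (1853 ops/s), Harbor→Machine M6 (1338 ops/s), Pioneer→Machine M3 (2180 ops/s) — total 2186+614+1853+1338+2180 = 8171 ops/s.
Row-greedy (each tenant in turn takes its best remaining instance) gives 6988 ops/s, worse by 1183.
Every other assignment is strictly worse.

Max total: 8171 ops/s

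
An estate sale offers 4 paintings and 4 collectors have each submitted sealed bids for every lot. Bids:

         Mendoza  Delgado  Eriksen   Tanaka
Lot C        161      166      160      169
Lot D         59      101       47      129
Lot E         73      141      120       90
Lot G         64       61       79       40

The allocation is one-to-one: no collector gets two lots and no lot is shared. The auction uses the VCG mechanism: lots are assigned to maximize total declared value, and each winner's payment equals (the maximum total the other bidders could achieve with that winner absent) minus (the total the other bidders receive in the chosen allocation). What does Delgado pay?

Delgado pays $41.

Efficient allocation: Mendoza→Lot C ($161), Delgado→Lot E ($141), Eriksen→Lot G ($79), Tanaka→Lot D ($129); total welfare W = $510.
Delgado receives Lot E at value $141, so the others get W − 141 = $369.
Without Delgado: best allocation of the remaining 3 bidders over all 4 lots is Mendoza→Lot C ($161), Eriksen→Lot E ($120), Tanaka→Lot D ($129), total $410.
VCG payment = (others' best without Delgado) − (others' welfare with Delgado) = 410 − 369 = $41.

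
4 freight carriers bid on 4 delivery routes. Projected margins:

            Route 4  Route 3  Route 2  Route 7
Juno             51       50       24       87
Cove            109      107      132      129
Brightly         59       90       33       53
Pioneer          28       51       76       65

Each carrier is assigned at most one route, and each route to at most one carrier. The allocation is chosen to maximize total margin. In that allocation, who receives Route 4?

Cove receives Route 4.

Optimal: Juno→Route 7 ($87k), Cove→Route 4 ($109k), Brightly→Route 3 ($90k), Pioneer→Route 2 ($76k) — total 87+109+90+76 = $362k.
Row-greedy (each carrier in turn takes its best remaining route) gives $337k, worse by 25.
Next-best assignment: Juno→Route 4, Cove→Route 7, Brightly→Route 3, Pioneer→Route 2 = $346k.
Swapping Juno↔Pioneer (Juno→Route 2 $24k, Pioneer→Route 7 $65k) loses 74.
No other one-to-one assignment exceeds $362k.
Cove's own top route is Route 2 ($132k), but forcing Cove→Route 2 and reassigning the rest optimally gives only $338k — worse by 24.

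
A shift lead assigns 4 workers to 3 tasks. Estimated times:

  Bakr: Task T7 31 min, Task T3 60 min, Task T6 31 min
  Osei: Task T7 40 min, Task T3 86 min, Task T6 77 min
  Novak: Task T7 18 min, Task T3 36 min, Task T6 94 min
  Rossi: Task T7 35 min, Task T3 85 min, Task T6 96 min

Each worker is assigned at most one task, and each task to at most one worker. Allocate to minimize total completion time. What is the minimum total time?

Minimum total: 102 min

Optimal: Rossi→Task T7 (35 min), Novak→Task T3 (36 min), Bakr→Task T6 (31 min) — total 35+36+31 = 102 min.
Row-greedy (each worker in turn takes its cheapest remaining task) gives 144 min, worse by 42.
Next-best assignment: Osei→Task T7, Novak→Task T3, Bakr→Task T6 = 107 min.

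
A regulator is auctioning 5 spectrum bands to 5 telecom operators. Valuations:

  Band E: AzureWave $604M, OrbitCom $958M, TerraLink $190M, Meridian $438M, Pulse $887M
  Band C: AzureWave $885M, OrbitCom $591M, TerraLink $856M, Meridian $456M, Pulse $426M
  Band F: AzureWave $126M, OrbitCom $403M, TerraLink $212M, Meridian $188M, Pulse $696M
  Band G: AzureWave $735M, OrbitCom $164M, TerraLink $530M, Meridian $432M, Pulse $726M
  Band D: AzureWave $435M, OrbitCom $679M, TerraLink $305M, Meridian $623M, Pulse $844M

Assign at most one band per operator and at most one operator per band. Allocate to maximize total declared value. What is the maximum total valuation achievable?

Max total: $3868M

Optimal: AzureWave→Band G ($735M), OrbitCom→Band E ($958M), TerraLink→Band C ($856M), Meridian→Band D ($623M), Pulse→Band F ($696M) — total 735+958+856+623+696 = $3868M.
Row-greedy (each operator in turn takes its best remaining band) gives $3692M, worse by 176.
Next-best assignment: AzureWave→Band C, OrbitCom→Band E, TerraLink→Band G, Meridian→Band D, Pulse→Band F = $3692M.
Swapping TerraLink↔AzureWave (TerraLink→Band G $530M, AzureWave→Band C $885M) loses 176.
Every other assignment is strictly worse.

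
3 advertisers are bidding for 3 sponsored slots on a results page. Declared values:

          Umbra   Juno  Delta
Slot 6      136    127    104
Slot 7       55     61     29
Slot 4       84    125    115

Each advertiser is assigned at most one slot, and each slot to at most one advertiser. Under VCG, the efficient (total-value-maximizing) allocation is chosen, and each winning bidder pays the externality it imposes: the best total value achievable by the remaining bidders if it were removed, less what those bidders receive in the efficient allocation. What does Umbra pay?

Efficient allocation: Umbra→Slot 6 ($136), Juno→Slot 7 ($61), Delta→Slot 4 ($115); total welfare W = $312.
Umbra receives Slot 6 at value $136, so the others get W − 136 = $176.
Without Umbra: best allocation of the remaining 2 bidders over all 3 slots is Juno→Slot 6 ($127), Delta→Slot 4 ($115), total $242.
VCG payment = (others' best without Umbra) − (others' welfare with Umbra) = 242 − 176 = $66.

Umbra pays $66.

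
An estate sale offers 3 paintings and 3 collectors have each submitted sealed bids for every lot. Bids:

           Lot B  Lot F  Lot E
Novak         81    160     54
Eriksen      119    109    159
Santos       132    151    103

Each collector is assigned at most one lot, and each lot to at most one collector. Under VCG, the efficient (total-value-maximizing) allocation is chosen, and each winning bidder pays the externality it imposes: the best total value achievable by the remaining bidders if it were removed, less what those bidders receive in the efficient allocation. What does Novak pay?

Novak pays $19.

Efficient allocation: Novak→Lot F ($160), Eriksen→Lot E ($159), Santos→Lot B ($132); total welfare W = $451.
Novak receives Lot F at value $160, so the others get W − 160 = $291.
Without Novak: best allocation of the remaining 2 bidders over all 3 lots is Eriksen→Lot E ($159), Santos→Lot F ($151), total $310.
VCG payment = (others' best without Novak) − (others' welfare with Novak) = 310 − 291 = $19.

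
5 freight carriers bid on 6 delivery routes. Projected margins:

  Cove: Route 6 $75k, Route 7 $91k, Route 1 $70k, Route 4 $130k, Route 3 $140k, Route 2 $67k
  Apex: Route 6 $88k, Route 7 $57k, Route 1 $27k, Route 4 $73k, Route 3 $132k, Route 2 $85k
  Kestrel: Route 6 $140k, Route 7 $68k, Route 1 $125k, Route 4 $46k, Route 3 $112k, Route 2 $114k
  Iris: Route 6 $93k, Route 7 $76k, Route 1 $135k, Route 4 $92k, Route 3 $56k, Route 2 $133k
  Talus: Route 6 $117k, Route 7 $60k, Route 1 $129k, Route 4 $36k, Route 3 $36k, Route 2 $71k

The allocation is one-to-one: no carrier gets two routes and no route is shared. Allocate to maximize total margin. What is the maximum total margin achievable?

Maximum total: $664k

Optimal: Cove→Route 4 ($130k), Apex→Route 3 ($132k), Kestrel→Route 6 ($140k), Iris→Route 2 ($133k), Talus→Route 1 ($129k) — total 130+132+140+133+129 = $664k.
Row-greedy (each carrier in turn takes its best remaining route) gives $546k, worse by 118.
Next-best assignment: Cove→Route 4, Apex→Route 3, Kestrel→Route 1, Iris→Route 2, Talus→Route 6 = $637k.
Swapping Talus↔Cove (Talus→Route 4 $36k, Cove→Route 1 $70k) loses 153.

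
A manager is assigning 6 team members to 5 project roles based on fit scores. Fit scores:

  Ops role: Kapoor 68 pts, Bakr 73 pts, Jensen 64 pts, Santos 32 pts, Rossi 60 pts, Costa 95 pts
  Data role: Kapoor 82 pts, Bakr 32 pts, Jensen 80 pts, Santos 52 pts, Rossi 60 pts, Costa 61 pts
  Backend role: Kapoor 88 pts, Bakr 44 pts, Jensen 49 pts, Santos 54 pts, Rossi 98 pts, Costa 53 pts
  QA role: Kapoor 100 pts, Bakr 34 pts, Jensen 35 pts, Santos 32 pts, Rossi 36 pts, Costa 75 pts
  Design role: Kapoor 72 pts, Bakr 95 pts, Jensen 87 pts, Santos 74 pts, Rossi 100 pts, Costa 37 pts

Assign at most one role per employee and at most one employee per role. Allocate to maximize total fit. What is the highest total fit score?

This is the linear assignment problem.
Optimal: Costa→Ops role (95 pts), Jensen→Data role (80 pts), Rossi→Backend role (98 pts), Kapoor→QA role (100 pts), Bakr→Design role (95 pts) — total 95+80+98+100+95 = 468 pts.
Row-greedy (each employee in turn takes its best remaining role) gives 389 pts, worse by 79.
Swapping Jensen↔Kapoor (Jensen→QA role 35 pts, Kapoor→Data role 82 pts) loses 63.

Max total: 468 pts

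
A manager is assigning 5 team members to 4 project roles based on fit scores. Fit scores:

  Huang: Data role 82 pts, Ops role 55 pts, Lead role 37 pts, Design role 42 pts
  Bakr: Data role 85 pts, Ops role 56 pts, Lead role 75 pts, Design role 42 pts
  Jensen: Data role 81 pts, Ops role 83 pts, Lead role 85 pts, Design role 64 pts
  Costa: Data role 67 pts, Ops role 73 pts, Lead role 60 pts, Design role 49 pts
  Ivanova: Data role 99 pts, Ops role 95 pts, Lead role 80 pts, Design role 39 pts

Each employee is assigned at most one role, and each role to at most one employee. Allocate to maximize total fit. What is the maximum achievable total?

Max total: 316 pts

This is the linear assignment problem.
Optimal: Huang→Data role (82 pts), Ivanova→Ops role (95 pts), Bakr→Lead role (75 pts), Jensen→Design role (64 pts) — total 82+95+75+64 = 316 pts.
Every other assignment is strictly worse.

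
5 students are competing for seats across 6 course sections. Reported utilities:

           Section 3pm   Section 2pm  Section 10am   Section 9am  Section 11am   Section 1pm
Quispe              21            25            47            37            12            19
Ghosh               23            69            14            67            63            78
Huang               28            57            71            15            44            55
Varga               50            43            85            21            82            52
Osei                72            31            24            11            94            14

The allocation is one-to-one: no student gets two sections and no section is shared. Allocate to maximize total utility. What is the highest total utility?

Optimal: Quispe→Section 9am (37 points), Ghosh→Section 1pm (78 points), Huang→Section 2pm (57 points), Varga→Section 10am (85 points), Osei→Section 11am (94 points) — total 37+78+57+85+94 = 351 points.
Row-greedy (each student in turn takes its best remaining section) gives 336 points, worse by 15.
No other one-to-one assignment exceeds 351 points.

Maximum total: 351 points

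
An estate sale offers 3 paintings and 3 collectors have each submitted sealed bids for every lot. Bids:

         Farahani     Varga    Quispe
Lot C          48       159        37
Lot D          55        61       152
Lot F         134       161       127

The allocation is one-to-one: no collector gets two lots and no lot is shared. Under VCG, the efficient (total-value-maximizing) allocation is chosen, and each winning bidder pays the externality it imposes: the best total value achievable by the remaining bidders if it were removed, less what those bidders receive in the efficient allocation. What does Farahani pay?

Efficient allocation: Farahani→Lot F ($134), Varga→Lot C ($159), Quispe→Lot D ($152); total welfare W = $445.
Farahani receives Lot F at value $134, so the others get W − 134 = $311.
Without Farahani: best allocation of the remaining 2 bidders over all 3 lots is Varga→Lot F ($161), Quispe→Lot D ($152), total $313.
VCG payment = (others' best without Farahani) − (others' welfare with Farahani) = 313 − 311 = $2.

Farahani pays $2.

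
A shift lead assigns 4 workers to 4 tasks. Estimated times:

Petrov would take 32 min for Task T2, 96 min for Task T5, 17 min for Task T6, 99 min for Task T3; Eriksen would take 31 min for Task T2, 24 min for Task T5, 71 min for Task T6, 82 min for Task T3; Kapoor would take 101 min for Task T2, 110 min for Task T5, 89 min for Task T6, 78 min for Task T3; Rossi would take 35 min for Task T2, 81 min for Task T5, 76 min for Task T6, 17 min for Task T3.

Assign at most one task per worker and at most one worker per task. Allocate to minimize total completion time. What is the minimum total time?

Optimal: Petrov→Task T6 (17 min), Eriksen→Task T5 (24 min), Kapoor→Task T3 (78 min), Rossi→Task T2 (35 min) — total 17+24+78+35 = 154 min.
Next-best assignment: Petrov→Task T6, Eriksen→Task T5, Kapoor→Task T2, Rossi→Task T3 = 159 min.
Swapping Kapoor↔Eriksen (Kapoor→Task T5 110 min, Eriksen→Task T3 82 min) adds 90.
Every other assignment is strictly worse.

Min total: 154 min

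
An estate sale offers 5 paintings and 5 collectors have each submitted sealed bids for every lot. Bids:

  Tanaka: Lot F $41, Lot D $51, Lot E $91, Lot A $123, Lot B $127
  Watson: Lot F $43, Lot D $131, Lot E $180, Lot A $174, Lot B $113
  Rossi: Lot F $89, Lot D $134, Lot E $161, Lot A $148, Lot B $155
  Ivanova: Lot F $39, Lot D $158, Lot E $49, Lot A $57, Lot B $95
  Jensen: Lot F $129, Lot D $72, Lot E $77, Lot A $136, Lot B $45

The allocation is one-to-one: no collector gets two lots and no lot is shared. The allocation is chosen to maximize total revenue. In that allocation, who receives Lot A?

This is the linear assignment problem.
Optimal: Tanaka→Lot B ($127), Watson→Lot A ($174), Rossi→Lot E ($161), Ivanova→Lot D ($158), Jensen→Lot F ($129) — total 127+174+161+158+129 = $749.
Max-entry greedy (repeatedly take the single best remaining cell) gives $670, worse by 79.
Watson's own top lot is Lot E ($180), but forcing Watson→Lot E and reassigning the rest optimally gives only $745 — worse by 4.

Watson receives Lot A.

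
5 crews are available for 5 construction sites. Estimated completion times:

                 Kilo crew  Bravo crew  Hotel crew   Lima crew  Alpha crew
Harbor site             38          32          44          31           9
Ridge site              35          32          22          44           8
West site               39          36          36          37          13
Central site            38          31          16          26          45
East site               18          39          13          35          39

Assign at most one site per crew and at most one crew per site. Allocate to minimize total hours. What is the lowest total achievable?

Optimal: Kilo crew→East site (18 hours), Bravo crew→West site (36 hours), Hotel crew→Central site (16 hours), Lima crew→Harbor site (31 hours), Alpha crew→Ridge site (8 hours) — total 18+36+16+31+8 = 109 hours.
Min-entry greedy (repeatedly take the single cheapest remaining cell) gives 118 hours, worse by 9.
Next-best assignment: Kilo crew→East site, Bravo crew→Ridge site, Hotel crew→Central site, Lima crew→Harbor site, Alpha crew→West site = 110 hours.

Minimum total: 109 hours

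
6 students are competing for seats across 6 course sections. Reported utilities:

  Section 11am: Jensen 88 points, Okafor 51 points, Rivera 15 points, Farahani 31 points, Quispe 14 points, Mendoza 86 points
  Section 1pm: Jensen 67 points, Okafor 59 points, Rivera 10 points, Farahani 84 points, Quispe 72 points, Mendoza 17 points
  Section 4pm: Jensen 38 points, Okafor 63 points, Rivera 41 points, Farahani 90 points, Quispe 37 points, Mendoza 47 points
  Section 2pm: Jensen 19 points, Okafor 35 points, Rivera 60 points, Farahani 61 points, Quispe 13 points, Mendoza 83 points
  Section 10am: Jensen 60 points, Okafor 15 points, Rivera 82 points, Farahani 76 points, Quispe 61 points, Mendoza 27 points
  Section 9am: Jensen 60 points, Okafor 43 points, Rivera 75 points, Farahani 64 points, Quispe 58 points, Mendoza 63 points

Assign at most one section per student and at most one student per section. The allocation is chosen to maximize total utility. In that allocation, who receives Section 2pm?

Mendoza receives Section 2pm.

Optimal: Jensen→Section 11am (88 points), Okafor→Section 1pm (59 points), Rivera→Section 10am (82 points), Farahani→Section 4pm (90 points), Quispe→Section 9am (58 points), Mendoza→Section 2pm (83 points) — total 88+59+82+90+58+83 = 460 points.
Column-greedy (each section in turn goes to its best remaining student) gives 458 points, worse by 2.
Next-best assignment: Jensen→Section 11am, Okafor→Section 4pm, Rivera→Section 10am, Farahani→Section 1pm, Quispe→Section 9am, Mendoza→Section 2pm = 458 points.
Mendoza's own top section is Section 11am (86 points), but forcing Mendoza→Section 11am and reassigning the rest optimally gives only 425 points — worse by 35.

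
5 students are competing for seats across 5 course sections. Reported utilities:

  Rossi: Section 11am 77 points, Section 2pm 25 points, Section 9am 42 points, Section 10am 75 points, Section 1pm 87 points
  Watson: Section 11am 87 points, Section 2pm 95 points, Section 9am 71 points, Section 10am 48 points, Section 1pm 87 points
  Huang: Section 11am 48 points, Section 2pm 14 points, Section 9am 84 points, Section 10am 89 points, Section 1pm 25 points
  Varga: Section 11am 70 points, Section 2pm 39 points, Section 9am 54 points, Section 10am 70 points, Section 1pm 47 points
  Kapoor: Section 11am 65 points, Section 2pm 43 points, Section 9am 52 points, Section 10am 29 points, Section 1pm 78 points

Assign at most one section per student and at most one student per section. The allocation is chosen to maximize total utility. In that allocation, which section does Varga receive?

Varga receives Section 10am.

Treat this as an assignment problem: match each student to one section.
Optimal: Rossi→Section 11am (77 points), Watson→Section 2pm (95 points), Huang→Section 9am (84 points), Varga→Section 10am (70 points), Kapoor→Section 1pm (78 points) — total 77+95+84+70+78 = 404 points.
Column-greedy (each section in turn goes to its best remaining student) gives 336 points, worse by 68.
Swapping Varga↔Kapoor (Varga→Section 1pm 47 points, Kapoor→Section 10am 29 points) loses 72.
Varga's own top section is Section 11am (70 points), but forcing Varga→Section 11am and reassigning the rest optimally gives only 402 points — worse by 2.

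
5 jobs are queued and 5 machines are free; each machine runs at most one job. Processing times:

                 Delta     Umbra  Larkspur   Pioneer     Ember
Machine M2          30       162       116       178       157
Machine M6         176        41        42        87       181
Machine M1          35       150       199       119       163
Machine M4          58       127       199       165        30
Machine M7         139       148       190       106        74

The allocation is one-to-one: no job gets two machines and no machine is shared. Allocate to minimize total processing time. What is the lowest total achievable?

Optimal: Delta→Machine M1 (35 min), Umbra→Machine M6 (41 min), Larkspur→Machine M2 (116 min), Pioneer→Machine M7 (106 min), Ember→Machine M4 (30 min) — total 35+41+116+106+30 = 328 min.
Column-greedy (each machine in turn goes to its cheapest remaining job) gives 410 min, worse by 82.
Every other assignment is strictly worse.

Min total: 328 min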